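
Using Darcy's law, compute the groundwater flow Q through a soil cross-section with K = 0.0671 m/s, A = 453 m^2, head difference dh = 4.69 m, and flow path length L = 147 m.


Darcy's law: Q = K * A * i, where i = dh/L.
Hydraulic gradient i = 4.69 / 147 = 0.031905.
Q = 0.0671 * 453 * 0.031905
  = 0.9698 m^3/s.

0.9698


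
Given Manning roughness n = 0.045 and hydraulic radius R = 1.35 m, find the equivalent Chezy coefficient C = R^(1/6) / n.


The Chezy coefficient relates to Manning's n through C = R^(1/6) / n.
R^(1/6) = 1.35^(1/6) = 1.051289.
C = 1.051289 / 0.045 = 23.36 m^(1/2)/s.

23.36


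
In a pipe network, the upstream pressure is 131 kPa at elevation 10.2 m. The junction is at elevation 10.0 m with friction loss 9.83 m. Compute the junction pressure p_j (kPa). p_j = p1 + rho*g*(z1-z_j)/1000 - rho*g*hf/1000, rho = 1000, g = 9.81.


Junction pressure: p_j = p1 + rho*g*(z1 - z_j)/1000 - rho*g*hf/1000.
Elevation term = 1000*9.81*(10.2 - 10.0)/1000 = 1.962 kPa.
Friction term = 1000*9.81*9.83/1000 = 96.432 kPa.
p_j = 131 + 1.962 - 96.432 = 36.53 kPa.

36.53


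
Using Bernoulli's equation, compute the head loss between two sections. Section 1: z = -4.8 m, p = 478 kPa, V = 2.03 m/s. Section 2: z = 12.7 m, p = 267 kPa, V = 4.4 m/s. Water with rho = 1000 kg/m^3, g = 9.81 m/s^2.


Total head at each section: H = z + p/(rho*g) + V^2/(2g).
H1 = -4.8 + 478*1000/(1000*9.81) + 2.03^2/(2*9.81)
   = -4.8 + 48.726 + 0.21
   = 44.136 m.
H2 = 12.7 + 267*1000/(1000*9.81) + 4.4^2/(2*9.81)
   = 12.7 + 27.217 + 0.9867
   = 40.904 m.
h_L = H1 - H2 = 44.136 - 40.904 = 3.232 m.

3.232


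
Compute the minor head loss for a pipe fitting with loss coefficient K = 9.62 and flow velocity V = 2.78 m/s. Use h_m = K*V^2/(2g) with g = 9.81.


Minor loss formula: h_m = K * V^2/(2g).
V^2 = 2.78^2 = 7.7284.
V^2/(2g) = 7.7284 / 19.62 = 0.3939 m.
h_m = 9.62 * 0.3939 = 3.7894 m.

3.7894


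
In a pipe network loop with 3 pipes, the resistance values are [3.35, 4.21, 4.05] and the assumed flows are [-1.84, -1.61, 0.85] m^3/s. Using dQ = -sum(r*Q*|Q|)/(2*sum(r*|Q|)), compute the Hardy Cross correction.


Numerator terms (r*Q*|Q|): 3.35*-1.84*|-1.84| = -11.3418; 4.21*-1.61*|-1.61| = -10.9127; 4.05*0.85*|0.85| = 2.9261.
Sum of numerator = -19.3284.
Denominator terms (r*|Q|): 3.35*|-1.84| = 6.164; 4.21*|-1.61| = 6.7781; 4.05*|0.85| = 3.4425.
2 * sum of denominator = 2 * 16.3846 = 32.7692.
dQ = --19.3284 / 32.7692 = 0.5898 m^3/s.

0.5898


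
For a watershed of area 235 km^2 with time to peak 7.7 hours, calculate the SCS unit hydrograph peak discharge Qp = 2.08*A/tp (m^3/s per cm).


SCS formula: Qp = 2.08 * A / tp.
Qp = 2.08 * 235 / 7.7
   = 488.8 / 7.7
   = 63.48 m^3/s per cm.

63.48


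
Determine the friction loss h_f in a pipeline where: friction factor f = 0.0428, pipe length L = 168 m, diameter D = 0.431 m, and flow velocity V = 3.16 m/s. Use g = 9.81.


Darcy-Weisbach equation: h_f = f * (L/D) * V^2/(2g).
f * L/D = 0.0428 * 168/0.431 = 16.6831.
V^2/(2g) = 3.16^2 / (2*9.81) = 9.9856 / 19.62 = 0.509 m.
h_f = 16.6831 * 0.509 = 8.491 m.

8.491


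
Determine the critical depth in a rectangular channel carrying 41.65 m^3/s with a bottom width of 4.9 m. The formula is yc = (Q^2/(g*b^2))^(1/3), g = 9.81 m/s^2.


Using yc = (Q^2 / (g * b^2))^(1/3):
Q^2 = 41.65^2 = 1734.72.
g * b^2 = 9.81 * 4.9^2 = 9.81 * 24.01 = 235.54.
Q^2 / (g*b^2) = 1734.72 / 235.54 = 7.3649.
yc = 7.3649^(1/3) = 1.9456 m.

1.9456


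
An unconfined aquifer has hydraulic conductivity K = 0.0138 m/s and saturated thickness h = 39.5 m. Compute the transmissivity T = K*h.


Transmissivity is defined as T = K * h.
T = 0.0138 * 39.5
  = 0.5451 m^2/s.

0.5451


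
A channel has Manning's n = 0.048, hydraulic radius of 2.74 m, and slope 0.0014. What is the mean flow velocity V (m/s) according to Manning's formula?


Manning's equation gives V = (1/n) * R^(2/3) * S^(1/2).
First, compute R^(2/3) = 2.74^(2/3) = 1.9581.
Next, S^(1/2) = 0.0014^(1/2) = 0.037417.
Then 1/n = 1/0.048 = 20.83.
V = 20.83 * 1.9581 * 0.037417 = 1.5264 m/s.

1.5264


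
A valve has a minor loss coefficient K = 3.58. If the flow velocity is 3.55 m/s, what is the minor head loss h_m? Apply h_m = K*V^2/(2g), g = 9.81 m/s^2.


Minor loss formula: h_m = K * V^2/(2g).
V^2 = 3.55^2 = 12.6025.
V^2/(2g) = 12.6025 / 19.62 = 0.6423 m.
h_m = 3.58 * 0.6423 = 2.2995 m.

2.2995


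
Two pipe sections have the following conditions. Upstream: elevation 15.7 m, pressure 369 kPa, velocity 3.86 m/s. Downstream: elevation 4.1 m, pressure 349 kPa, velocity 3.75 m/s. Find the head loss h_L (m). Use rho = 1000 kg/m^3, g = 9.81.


Total head at each section: H = z + p/(rho*g) + V^2/(2g).
H1 = 15.7 + 369*1000/(1000*9.81) + 3.86^2/(2*9.81)
   = 15.7 + 37.615 + 0.7594
   = 54.074 m.
H2 = 4.1 + 349*1000/(1000*9.81) + 3.75^2/(2*9.81)
   = 4.1 + 35.576 + 0.7167
   = 40.393 m.
h_L = H1 - H2 = 54.074 - 40.393 = 13.681 m.

13.681


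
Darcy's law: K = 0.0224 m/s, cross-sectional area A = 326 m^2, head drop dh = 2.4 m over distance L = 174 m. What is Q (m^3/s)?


Darcy's law: Q = K * A * i, where i = dh/L.
Hydraulic gradient i = 2.4 / 174 = 0.013793.
Q = 0.0224 * 326 * 0.013793
  = 0.1007 m^3/s.

0.1007


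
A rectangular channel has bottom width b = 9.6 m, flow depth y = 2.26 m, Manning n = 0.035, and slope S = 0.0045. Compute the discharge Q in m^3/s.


For a rectangular channel, the cross-sectional area A = b * y = 9.6 * 2.26 = 21.7 m^2.
The wetted perimeter P = b + 2y = 9.6 + 2*2.26 = 14.12 m.
Hydraulic radius R = A/P = 21.7/14.12 = 1.5365 m.
Velocity V = (1/n)*R^(2/3)*S^(1/2) = (1/0.035)*1.5365^(2/3)*0.0045^(1/2) = 2.5521 m/s.
Discharge Q = A * V = 21.7 * 2.5521 = 55.371 m^3/s.

55.371


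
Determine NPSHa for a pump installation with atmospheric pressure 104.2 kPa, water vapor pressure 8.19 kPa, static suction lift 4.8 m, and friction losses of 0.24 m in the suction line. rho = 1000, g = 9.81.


NPSHa = p_atm/(rho*g) - z_s - hf_s - p_vap/(rho*g).
p_atm/(rho*g) = 104.2*1000 / (1000*9.81) = 10.622 m.
p_vap/(rho*g) = 8.19*1000 / (1000*9.81) = 0.835 m.
NPSHa = 10.622 - 4.8 - 0.24 - 0.835
      = 4.75 m.

4.75


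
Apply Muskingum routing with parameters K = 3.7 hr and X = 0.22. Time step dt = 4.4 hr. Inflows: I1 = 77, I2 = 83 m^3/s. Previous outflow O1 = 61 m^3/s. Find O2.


Muskingum coefficients:
denom = 2*K*(1-X) + dt = 2*3.7*(1-0.22) + 4.4 = 10.172.
C0 = (dt - 2*K*X)/denom = (4.4 - 2*3.7*0.22)/10.172 = 0.2725.
C1 = (dt + 2*K*X)/denom = (4.4 + 2*3.7*0.22)/10.172 = 0.5926.
C2 = (2*K*(1-X) - dt)/denom = 0.1349.
O2 = C0*I2 + C1*I1 + C2*O1
   = 0.2725*83 + 0.5926*77 + 0.1349*61
   = 76.48 m^3/s.

76.48


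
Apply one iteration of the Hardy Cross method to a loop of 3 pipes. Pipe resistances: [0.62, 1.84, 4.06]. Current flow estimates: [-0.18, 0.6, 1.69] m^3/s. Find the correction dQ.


Numerator terms (r*Q*|Q|): 0.62*-0.18*|-0.18| = -0.0201; 1.84*0.6*|0.6| = 0.6624; 4.06*1.69*|1.69| = 11.5958.
Sum of numerator = 12.2381.
Denominator terms (r*|Q|): 0.62*|-0.18| = 0.1116; 1.84*|0.6| = 1.104; 4.06*|1.69| = 6.8614.
2 * sum of denominator = 2 * 8.077 = 16.154.
dQ = -12.2381 / 16.154 = -0.7576 m^3/s.

-0.7576


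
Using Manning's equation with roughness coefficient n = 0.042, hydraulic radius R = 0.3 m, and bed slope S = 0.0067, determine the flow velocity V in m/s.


Manning's equation gives V = (1/n) * R^(2/3) * S^(1/2).
First, compute R^(2/3) = 0.3^(2/3) = 0.4481.
Next, S^(1/2) = 0.0067^(1/2) = 0.081854.
Then 1/n = 1/0.042 = 23.81.
V = 23.81 * 0.4481 * 0.081854 = 0.8734 m/s.

0.8734


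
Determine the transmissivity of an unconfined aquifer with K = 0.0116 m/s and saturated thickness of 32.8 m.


Transmissivity is defined as T = K * h.
T = 0.0116 * 32.8
  = 0.3805 m^2/s.

0.3805


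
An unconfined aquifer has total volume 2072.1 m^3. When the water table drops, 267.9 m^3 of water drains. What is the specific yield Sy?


Specific yield Sy = Volume drained / Total volume.
Sy = 267.9 / 2072.1
   = 0.1293.

0.1293


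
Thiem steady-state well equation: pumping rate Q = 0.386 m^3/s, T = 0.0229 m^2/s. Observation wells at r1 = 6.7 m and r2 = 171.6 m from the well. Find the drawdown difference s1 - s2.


Thiem equation: s1 - s2 = Q/(2*pi*T) * ln(r2/r1).
ln(r2/r1) = ln(171.6/6.7) = 3.2431.
Q/(2*pi*T) = 0.386 / (2*pi*0.0229) = 0.386 / 0.1439 = 2.6827.
s1 - s2 = 2.6827 * 3.2431 = 8.7002 m.

8.7002


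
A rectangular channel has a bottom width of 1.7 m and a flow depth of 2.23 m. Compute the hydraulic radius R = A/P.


For a rectangular section:
Flow area A = b * y = 1.7 * 2.23 = 3.79 m^2.
Wetted perimeter P = b + 2y = 1.7 + 2*2.23 = 6.16 m.
Hydraulic radius R = A/P = 3.79 / 6.16 = 0.6154 m.

0.6154


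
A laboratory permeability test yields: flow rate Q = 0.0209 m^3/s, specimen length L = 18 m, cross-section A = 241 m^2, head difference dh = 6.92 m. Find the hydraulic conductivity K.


From K = Q*L / (A*dh):
Numerator: Q*L = 0.0209 * 18 = 0.3762.
Denominator: A*dh = 241 * 6.92 = 1667.72.
K = 0.3762 / 1667.72 = 0.000226 m/s.

0.000226


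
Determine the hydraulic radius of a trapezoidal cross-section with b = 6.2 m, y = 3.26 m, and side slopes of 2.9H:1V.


For a trapezoidal section with side slope z:
A = (b + z*y)*y = (6.2 + 2.9*3.26)*3.26 = 51.032 m^2.
P = b + 2*y*sqrt(1 + z^2) = 6.2 + 2*3.26*sqrt(1 + 2.9^2) = 26.201 m.
R = A/P = 51.032 / 26.201 = 1.9477 m.

1.9477


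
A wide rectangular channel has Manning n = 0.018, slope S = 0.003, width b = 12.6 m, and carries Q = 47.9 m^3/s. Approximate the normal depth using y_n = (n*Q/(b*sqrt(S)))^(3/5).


We use the wide-channel approximation y_n = (n*Q/(b*sqrt(S)))^(3/5).
sqrt(S) = sqrt(0.003) = 0.054772.
Numerator: n*Q = 0.018 * 47.9 = 0.8622.
Denominator: b*sqrt(S) = 12.6 * 0.054772 = 0.690127.
arg = 1.2493.
y_n = 1.2493^(3/5) = 1.1429 m.

1.1429


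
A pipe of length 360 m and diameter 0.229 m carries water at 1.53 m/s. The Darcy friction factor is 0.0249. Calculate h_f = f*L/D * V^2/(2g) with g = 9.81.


Darcy-Weisbach equation: h_f = f * (L/D) * V^2/(2g).
f * L/D = 0.0249 * 360/0.229 = 39.1441.
V^2/(2g) = 1.53^2 / (2*9.81) = 2.3409 / 19.62 = 0.1193 m.
h_f = 39.1441 * 0.1193 = 4.67 m.

4.67


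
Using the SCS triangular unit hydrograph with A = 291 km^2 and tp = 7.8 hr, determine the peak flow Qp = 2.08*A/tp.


SCS formula: Qp = 2.08 * A / tp.
Qp = 2.08 * 291 / 7.8
   = 605.28 / 7.8
   = 77.6 m^3/s per cm.

77.6


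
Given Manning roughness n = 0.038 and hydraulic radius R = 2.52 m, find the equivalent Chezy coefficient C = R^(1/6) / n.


The Chezy coefficient relates to Manning's n through C = R^(1/6) / n.
R^(1/6) = 2.52^(1/6) = 1.166541.
C = 1.166541 / 0.038 = 30.7 m^(1/2)/s.

30.7


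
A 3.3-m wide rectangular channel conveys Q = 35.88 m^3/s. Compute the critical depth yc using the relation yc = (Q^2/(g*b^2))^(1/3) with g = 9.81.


Using yc = (Q^2 / (g * b^2))^(1/3):
Q^2 = 35.88^2 = 1287.37.
g * b^2 = 9.81 * 3.3^2 = 9.81 * 10.89 = 106.83.
Q^2 / (g*b^2) = 1287.37 / 106.83 = 12.0506.
yc = 12.0506^(1/3) = 2.2926 m.

2.2926


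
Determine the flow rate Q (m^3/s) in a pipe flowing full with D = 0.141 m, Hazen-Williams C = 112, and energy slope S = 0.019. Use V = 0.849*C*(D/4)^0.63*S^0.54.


For a full circular pipe, R = D/4 = 0.141/4 = 0.0352 m.
V = 0.849 * 112 * 0.0352^0.63 * 0.019^0.54
  = 0.849 * 112 * 0.121537 * 0.117632
  = 1.3594 m/s.
Pipe area A = pi*D^2/4 = pi*0.141^2/4 = 0.0156 m^2.
Q = A * V = 0.0156 * 1.3594 = 0.0212 m^3/s.

0.0212


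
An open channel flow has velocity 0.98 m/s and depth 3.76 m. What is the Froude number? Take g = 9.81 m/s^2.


The Froude number is defined as Fr = V / sqrt(g*y).
g*y = 9.81 * 3.76 = 36.8856.
sqrt(g*y) = sqrt(36.8856) = 6.0734.
Fr = 0.98 / 6.0734 = 0.1614.

0.1614


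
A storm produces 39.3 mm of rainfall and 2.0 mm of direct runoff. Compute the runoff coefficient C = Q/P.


The runoff coefficient C = runoff depth / rainfall depth.
C = 2.0 / 39.3
  = 0.0509.

0.0509


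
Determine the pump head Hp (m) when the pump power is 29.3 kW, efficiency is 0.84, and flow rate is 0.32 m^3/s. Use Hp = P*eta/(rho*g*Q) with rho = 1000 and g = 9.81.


Pump head formula: Hp = P * eta / (rho * g * Q).
Numerator: P * eta = 29.3 * 1000 * 0.84 = 24612.0 W.
Denominator: rho * g * Q = 1000 * 9.81 * 0.32 = 3139.2.
Hp = 24612.0 / 3139.2 = 7.84 m.

7.84


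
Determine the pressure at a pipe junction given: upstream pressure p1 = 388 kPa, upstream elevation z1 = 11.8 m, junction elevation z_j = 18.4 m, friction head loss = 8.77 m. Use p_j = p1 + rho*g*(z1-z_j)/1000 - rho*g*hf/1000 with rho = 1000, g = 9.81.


Junction pressure: p_j = p1 + rho*g*(z1 - z_j)/1000 - rho*g*hf/1000.
Elevation term = 1000*9.81*(11.8 - 18.4)/1000 = -64.746 kPa.
Friction term = 1000*9.81*8.77/1000 = 86.034 kPa.
p_j = 388 + -64.746 - 86.034 = 237.22 kPa.

237.22


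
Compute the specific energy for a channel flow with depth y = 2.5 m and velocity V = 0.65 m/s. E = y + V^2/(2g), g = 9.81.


Specific energy E = y + V^2/(2g).
Velocity head = V^2/(2g) = 0.65^2 / (2*9.81) = 0.4225 / 19.62 = 0.0215 m.
E = 2.5 + 0.0215 = 2.5215 m.

2.5215


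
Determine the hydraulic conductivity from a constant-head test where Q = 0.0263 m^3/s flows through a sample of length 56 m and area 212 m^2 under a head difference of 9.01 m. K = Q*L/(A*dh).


From K = Q*L / (A*dh):
Numerator: Q*L = 0.0263 * 56 = 1.4728.
Denominator: A*dh = 212 * 9.01 = 1910.12.
K = 1.4728 / 1910.12 = 0.000771 m/s.

0.000771


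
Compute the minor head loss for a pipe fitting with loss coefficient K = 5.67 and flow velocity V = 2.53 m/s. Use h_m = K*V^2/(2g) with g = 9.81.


Minor loss formula: h_m = K * V^2/(2g).
V^2 = 2.53^2 = 6.4009.
V^2/(2g) = 6.4009 / 19.62 = 0.3262 m.
h_m = 5.67 * 0.3262 = 1.8498 m.

1.8498


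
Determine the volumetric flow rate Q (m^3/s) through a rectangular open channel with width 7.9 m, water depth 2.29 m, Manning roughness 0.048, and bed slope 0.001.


For a rectangular channel, the cross-sectional area A = b * y = 7.9 * 2.29 = 18.09 m^2.
The wetted perimeter P = b + 2y = 7.9 + 2*2.29 = 12.48 m.
Hydraulic radius R = A/P = 18.09/12.48 = 1.4496 m.
Velocity V = (1/n)*R^(2/3)*S^(1/2) = (1/0.048)*1.4496^(2/3)*0.001^(1/2) = 0.8438 m/s.
Discharge Q = A * V = 18.09 * 0.8438 = 15.266 m^3/s.

15.266


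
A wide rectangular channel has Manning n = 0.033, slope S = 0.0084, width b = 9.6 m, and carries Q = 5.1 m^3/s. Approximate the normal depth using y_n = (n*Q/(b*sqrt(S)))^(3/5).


We use the wide-channel approximation y_n = (n*Q/(b*sqrt(S)))^(3/5).
sqrt(S) = sqrt(0.0084) = 0.091652.
Numerator: n*Q = 0.033 * 5.1 = 0.1683.
Denominator: b*sqrt(S) = 9.6 * 0.091652 = 0.879859.
arg = 0.1913.
y_n = 0.1913^(3/5) = 0.3707 m.

0.3707


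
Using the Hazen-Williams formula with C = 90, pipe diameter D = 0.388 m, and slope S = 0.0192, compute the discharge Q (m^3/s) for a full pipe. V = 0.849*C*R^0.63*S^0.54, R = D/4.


For a full circular pipe, R = D/4 = 0.388/4 = 0.097 m.
V = 0.849 * 90 * 0.097^0.63 * 0.0192^0.54
  = 0.849 * 90 * 0.229967 * 0.118299
  = 2.0787 m/s.
Pipe area A = pi*D^2/4 = pi*0.388^2/4 = 0.1182 m^2.
Q = A * V = 0.1182 * 2.0787 = 0.2458 m^3/s.

0.2458


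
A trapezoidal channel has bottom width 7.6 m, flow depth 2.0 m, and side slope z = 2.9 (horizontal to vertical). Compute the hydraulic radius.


For a trapezoidal section with side slope z:
A = (b + z*y)*y = (7.6 + 2.9*2.0)*2.0 = 26.8 m^2.
P = b + 2*y*sqrt(1 + z^2) = 7.6 + 2*2.0*sqrt(1 + 2.9^2) = 19.87 m.
R = A/P = 26.8 / 19.87 = 1.3487 m.

1.3487


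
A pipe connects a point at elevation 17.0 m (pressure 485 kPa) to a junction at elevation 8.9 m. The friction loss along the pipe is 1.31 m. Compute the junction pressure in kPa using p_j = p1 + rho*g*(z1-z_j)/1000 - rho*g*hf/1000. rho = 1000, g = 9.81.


Junction pressure: p_j = p1 + rho*g*(z1 - z_j)/1000 - rho*g*hf/1000.
Elevation term = 1000*9.81*(17.0 - 8.9)/1000 = 79.461 kPa.
Friction term = 1000*9.81*1.31/1000 = 12.851 kPa.
p_j = 485 + 79.461 - 12.851 = 551.61 kPa.

551.61


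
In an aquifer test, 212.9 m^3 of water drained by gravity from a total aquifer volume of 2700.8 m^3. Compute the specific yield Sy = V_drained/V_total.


Specific yield Sy = Volume drained / Total volume.
Sy = 212.9 / 2700.8
   = 0.0788.

0.0788


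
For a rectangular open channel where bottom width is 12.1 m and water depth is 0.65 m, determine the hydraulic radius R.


For a rectangular section:
Flow area A = b * y = 12.1 * 0.65 = 7.87 m^2.
Wetted perimeter P = b + 2y = 12.1 + 2*0.65 = 13.4 m.
Hydraulic radius R = A/P = 7.87 / 13.4 = 0.5869 m.

0.5869


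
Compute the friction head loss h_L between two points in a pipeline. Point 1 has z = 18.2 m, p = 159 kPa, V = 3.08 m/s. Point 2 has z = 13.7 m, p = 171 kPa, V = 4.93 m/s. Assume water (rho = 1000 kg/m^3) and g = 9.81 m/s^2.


Total head at each section: H = z + p/(rho*g) + V^2/(2g).
H1 = 18.2 + 159*1000/(1000*9.81) + 3.08^2/(2*9.81)
   = 18.2 + 16.208 + 0.4835
   = 34.891 m.
H2 = 13.7 + 171*1000/(1000*9.81) + 4.93^2/(2*9.81)
   = 13.7 + 17.431 + 1.2388
   = 32.37 m.
h_L = H1 - H2 = 34.891 - 32.37 = 2.521 m.

2.521


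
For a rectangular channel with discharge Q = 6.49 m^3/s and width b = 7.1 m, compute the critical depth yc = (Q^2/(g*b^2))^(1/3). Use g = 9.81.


Using yc = (Q^2 / (g * b^2))^(1/3):
Q^2 = 6.49^2 = 42.12.
g * b^2 = 9.81 * 7.1^2 = 9.81 * 50.41 = 494.52.
Q^2 / (g*b^2) = 42.12 / 494.52 = 0.0852.
yc = 0.0852^(1/3) = 0.44 m.

0.44


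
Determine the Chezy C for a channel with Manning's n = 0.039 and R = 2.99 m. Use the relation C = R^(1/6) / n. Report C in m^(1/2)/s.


The Chezy coefficient relates to Manning's n through C = R^(1/6) / n.
R^(1/6) = 2.99^(1/6) = 1.200269.
C = 1.200269 / 0.039 = 30.78 m^(1/2)/s.

30.78


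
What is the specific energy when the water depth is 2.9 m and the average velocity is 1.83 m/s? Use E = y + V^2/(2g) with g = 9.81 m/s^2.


Specific energy E = y + V^2/(2g).
Velocity head = V^2/(2g) = 1.83^2 / (2*9.81) = 3.3489 / 19.62 = 0.1707 m.
E = 2.9 + 0.1707 = 3.0707 m.

3.0707


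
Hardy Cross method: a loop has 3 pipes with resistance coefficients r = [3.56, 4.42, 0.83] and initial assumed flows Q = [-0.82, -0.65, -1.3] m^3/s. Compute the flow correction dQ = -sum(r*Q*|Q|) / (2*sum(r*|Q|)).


Numerator terms (r*Q*|Q|): 3.56*-0.82*|-0.82| = -2.3937; 4.42*-0.65*|-0.65| = -1.8675; 0.83*-1.3*|-1.3| = -1.4027.
Sum of numerator = -5.6639.
Denominator terms (r*|Q|): 3.56*|-0.82| = 2.9192; 4.42*|-0.65| = 2.873; 0.83*|-1.3| = 1.079.
2 * sum of denominator = 2 * 6.8712 = 13.7424.
dQ = --5.6639 / 13.7424 = 0.4121 m^3/s.

0.4121


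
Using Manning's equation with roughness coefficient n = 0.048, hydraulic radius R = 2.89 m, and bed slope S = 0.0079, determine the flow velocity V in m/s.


Manning's equation gives V = (1/n) * R^(2/3) * S^(1/2).
First, compute R^(2/3) = 2.89^(2/3) = 2.0289.
Next, S^(1/2) = 0.0079^(1/2) = 0.088882.
Then 1/n = 1/0.048 = 20.83.
V = 20.83 * 2.0289 * 0.088882 = 3.757 m/s.

3.757


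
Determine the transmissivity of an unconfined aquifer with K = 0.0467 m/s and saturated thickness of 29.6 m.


Transmissivity is defined as T = K * h.
T = 0.0467 * 29.6
  = 1.3823 m^2/s.

1.3823


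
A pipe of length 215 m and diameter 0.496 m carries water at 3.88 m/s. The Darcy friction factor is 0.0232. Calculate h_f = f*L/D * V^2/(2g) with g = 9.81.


Darcy-Weisbach equation: h_f = f * (L/D) * V^2/(2g).
f * L/D = 0.0232 * 215/0.496 = 10.0565.
V^2/(2g) = 3.88^2 / (2*9.81) = 15.0544 / 19.62 = 0.7673 m.
h_f = 10.0565 * 0.7673 = 7.716 m.

7.716


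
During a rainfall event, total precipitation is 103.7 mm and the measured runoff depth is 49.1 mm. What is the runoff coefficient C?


The runoff coefficient C = runoff depth / rainfall depth.
C = 49.1 / 103.7
  = 0.4735.

0.4735


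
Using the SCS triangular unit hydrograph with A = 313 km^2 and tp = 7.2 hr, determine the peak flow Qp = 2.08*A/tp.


SCS formula: Qp = 2.08 * A / tp.
Qp = 2.08 * 313 / 7.2
   = 651.04 / 7.2
   = 90.42 m^3/s per cm.

90.42


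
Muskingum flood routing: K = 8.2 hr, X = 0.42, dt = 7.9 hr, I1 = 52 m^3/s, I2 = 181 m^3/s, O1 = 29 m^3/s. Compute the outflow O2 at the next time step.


Muskingum coefficients:
denom = 2*K*(1-X) + dt = 2*8.2*(1-0.42) + 7.9 = 17.412.
C0 = (dt - 2*K*X)/denom = (7.9 - 2*8.2*0.42)/17.412 = 0.0581.
C1 = (dt + 2*K*X)/denom = (7.9 + 2*8.2*0.42)/17.412 = 0.8493.
C2 = (2*K*(1-X) - dt)/denom = 0.0926.
O2 = C0*I2 + C1*I1 + C2*O1
   = 0.0581*181 + 0.8493*52 + 0.0926*29
   = 57.37 m^3/s.

57.37


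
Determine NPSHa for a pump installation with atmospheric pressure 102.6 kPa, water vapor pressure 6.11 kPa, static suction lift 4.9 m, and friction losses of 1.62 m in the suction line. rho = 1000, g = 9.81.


NPSHa = p_atm/(rho*g) - z_s - hf_s - p_vap/(rho*g).
p_atm/(rho*g) = 102.6*1000 / (1000*9.81) = 10.459 m.
p_vap/(rho*g) = 6.11*1000 / (1000*9.81) = 0.623 m.
NPSHa = 10.459 - 4.9 - 1.62 - 0.623
      = 3.32 m.

3.32


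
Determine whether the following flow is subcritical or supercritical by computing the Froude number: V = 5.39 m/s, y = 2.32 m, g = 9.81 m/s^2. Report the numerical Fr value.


The Froude number is defined as Fr = V / sqrt(g*y).
g*y = 9.81 * 2.32 = 22.7592.
sqrt(g*y) = sqrt(22.7592) = 4.7707.
Fr = 5.39 / 4.7707 = 1.1298.
Since Fr > 1, the flow is supercritical.

1.1298


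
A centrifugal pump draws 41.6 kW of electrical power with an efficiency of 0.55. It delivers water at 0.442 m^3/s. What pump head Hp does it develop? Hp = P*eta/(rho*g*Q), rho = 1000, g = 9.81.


Pump head formula: Hp = P * eta / (rho * g * Q).
Numerator: P * eta = 41.6 * 1000 * 0.55 = 22880.0 W.
Denominator: rho * g * Q = 1000 * 9.81 * 0.442 = 4336.02.
Hp = 22880.0 / 4336.02 = 5.28 m.

5.28


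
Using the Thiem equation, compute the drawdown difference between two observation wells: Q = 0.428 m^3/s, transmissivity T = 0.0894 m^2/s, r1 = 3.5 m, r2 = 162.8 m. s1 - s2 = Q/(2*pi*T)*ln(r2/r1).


Thiem equation: s1 - s2 = Q/(2*pi*T) * ln(r2/r1).
ln(r2/r1) = ln(162.8/3.5) = 3.8398.
Q/(2*pi*T) = 0.428 / (2*pi*0.0894) = 0.428 / 0.5617 = 0.7619.
s1 - s2 = 0.7619 * 3.8398 = 2.9257 m.

2.9257


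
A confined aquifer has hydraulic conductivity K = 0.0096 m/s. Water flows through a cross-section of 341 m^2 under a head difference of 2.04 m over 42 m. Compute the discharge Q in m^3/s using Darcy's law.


Darcy's law: Q = K * A * i, where i = dh/L.
Hydraulic gradient i = 2.04 / 42 = 0.048571.
Q = 0.0096 * 341 * 0.048571
  = 0.159 m^3/s.

0.159


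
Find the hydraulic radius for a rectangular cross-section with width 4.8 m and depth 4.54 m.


For a rectangular section:
Flow area A = b * y = 4.8 * 4.54 = 21.79 m^2.
Wetted perimeter P = b + 2y = 4.8 + 2*4.54 = 13.88 m.
Hydraulic radius R = A/P = 21.79 / 13.88 = 1.57 m.

1.57


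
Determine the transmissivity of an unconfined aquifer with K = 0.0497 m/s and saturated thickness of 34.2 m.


Transmissivity is defined as T = K * h.
T = 0.0497 * 34.2
  = 1.6997 m^2/s.

1.6997


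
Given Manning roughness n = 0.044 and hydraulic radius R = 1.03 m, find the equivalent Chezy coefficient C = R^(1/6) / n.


The Chezy coefficient relates to Manning's n through C = R^(1/6) / n.
R^(1/6) = 1.03^(1/6) = 1.004939.
C = 1.004939 / 0.044 = 22.84 m^(1/2)/s.

22.84


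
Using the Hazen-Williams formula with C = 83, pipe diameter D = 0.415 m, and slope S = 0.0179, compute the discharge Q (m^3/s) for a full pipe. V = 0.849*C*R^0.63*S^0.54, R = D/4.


For a full circular pipe, R = D/4 = 0.415/4 = 0.1037 m.
V = 0.849 * 83 * 0.1037^0.63 * 0.0179^0.54
  = 0.849 * 83 * 0.239923 * 0.113904
  = 1.9257 m/s.
Pipe area A = pi*D^2/4 = pi*0.415^2/4 = 0.1353 m^2.
Q = A * V = 0.1353 * 1.9257 = 0.2605 m^3/s.

0.2605


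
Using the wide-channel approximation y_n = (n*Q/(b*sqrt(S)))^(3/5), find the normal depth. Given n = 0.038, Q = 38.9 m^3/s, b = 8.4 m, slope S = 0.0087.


We use the wide-channel approximation y_n = (n*Q/(b*sqrt(S)))^(3/5).
sqrt(S) = sqrt(0.0087) = 0.093274.
Numerator: n*Q = 0.038 * 38.9 = 1.4782.
Denominator: b*sqrt(S) = 8.4 * 0.093274 = 0.783502.
arg = 1.8867.
y_n = 1.8867^(3/5) = 1.4636 m.

1.4636


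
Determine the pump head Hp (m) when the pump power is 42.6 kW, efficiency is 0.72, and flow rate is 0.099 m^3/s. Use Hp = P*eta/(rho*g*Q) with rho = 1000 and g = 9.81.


Pump head formula: Hp = P * eta / (rho * g * Q).
Numerator: P * eta = 42.6 * 1000 * 0.72 = 30672.0 W.
Denominator: rho * g * Q = 1000 * 9.81 * 0.099 = 971.19.
Hp = 30672.0 / 971.19 = 31.58 m.

31.58


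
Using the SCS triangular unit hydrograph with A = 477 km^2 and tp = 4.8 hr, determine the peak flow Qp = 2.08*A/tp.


SCS formula: Qp = 2.08 * A / tp.
Qp = 2.08 * 477 / 4.8
   = 992.16 / 4.8
   = 206.7 m^3/s per cm.

206.7


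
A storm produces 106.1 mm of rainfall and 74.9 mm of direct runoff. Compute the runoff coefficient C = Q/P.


The runoff coefficient C = runoff depth / rainfall depth.
C = 74.9 / 106.1
  = 0.7059.

0.7059


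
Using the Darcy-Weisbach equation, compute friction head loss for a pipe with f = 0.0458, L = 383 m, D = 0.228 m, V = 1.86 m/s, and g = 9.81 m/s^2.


Darcy-Weisbach equation: h_f = f * (L/D) * V^2/(2g).
f * L/D = 0.0458 * 383/0.228 = 76.936.
V^2/(2g) = 1.86^2 / (2*9.81) = 3.4596 / 19.62 = 0.1763 m.
h_f = 76.936 * 0.1763 = 13.566 m.

13.566


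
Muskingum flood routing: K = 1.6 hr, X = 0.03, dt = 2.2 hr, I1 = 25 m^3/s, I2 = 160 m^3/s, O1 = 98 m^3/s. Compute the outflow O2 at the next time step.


Muskingum coefficients:
denom = 2*K*(1-X) + dt = 2*1.6*(1-0.03) + 2.2 = 5.304.
C0 = (dt - 2*K*X)/denom = (2.2 - 2*1.6*0.03)/5.304 = 0.3967.
C1 = (dt + 2*K*X)/denom = (2.2 + 2*1.6*0.03)/5.304 = 0.4329.
C2 = (2*K*(1-X) - dt)/denom = 0.1704.
O2 = C0*I2 + C1*I1 + C2*O1
   = 0.3967*160 + 0.4329*25 + 0.1704*98
   = 90.99 m^3/s.

90.99


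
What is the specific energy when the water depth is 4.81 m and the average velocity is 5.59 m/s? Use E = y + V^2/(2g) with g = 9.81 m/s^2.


Specific energy E = y + V^2/(2g).
Velocity head = V^2/(2g) = 5.59^2 / (2*9.81) = 31.2481 / 19.62 = 1.5927 m.
E = 4.81 + 1.5927 = 6.4027 m.

6.4027


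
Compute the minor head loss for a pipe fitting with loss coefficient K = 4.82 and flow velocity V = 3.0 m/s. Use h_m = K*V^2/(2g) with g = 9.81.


Minor loss formula: h_m = K * V^2/(2g).
V^2 = 3.0^2 = 9.0.
V^2/(2g) = 9.0 / 19.62 = 0.4587 m.
h_m = 4.82 * 0.4587 = 2.211 m.

2.211


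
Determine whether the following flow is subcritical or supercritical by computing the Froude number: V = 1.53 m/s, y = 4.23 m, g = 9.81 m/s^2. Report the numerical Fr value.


The Froude number is defined as Fr = V / sqrt(g*y).
g*y = 9.81 * 4.23 = 41.4963.
sqrt(g*y) = sqrt(41.4963) = 6.4418.
Fr = 1.53 / 6.4418 = 0.2375.
Since Fr < 1, the flow is subcritical.

0.2375


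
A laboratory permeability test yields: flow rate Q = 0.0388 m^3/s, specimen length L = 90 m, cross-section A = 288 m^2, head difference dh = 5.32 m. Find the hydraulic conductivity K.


From K = Q*L / (A*dh):
Numerator: Q*L = 0.0388 * 90 = 3.492.
Denominator: A*dh = 288 * 5.32 = 1532.16.
K = 3.492 / 1532.16 = 0.002279 m/s.

0.002279


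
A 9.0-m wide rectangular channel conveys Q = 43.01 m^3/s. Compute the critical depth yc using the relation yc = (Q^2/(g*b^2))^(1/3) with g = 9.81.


Using yc = (Q^2 / (g * b^2))^(1/3):
Q^2 = 43.01^2 = 1849.86.
g * b^2 = 9.81 * 9.0^2 = 9.81 * 81.0 = 794.61.
Q^2 / (g*b^2) = 1849.86 / 794.61 = 2.328.
yc = 2.328^(1/3) = 1.3253 m.

1.3253


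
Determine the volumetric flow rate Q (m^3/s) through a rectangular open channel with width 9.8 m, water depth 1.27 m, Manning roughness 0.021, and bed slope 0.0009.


For a rectangular channel, the cross-sectional area A = b * y = 9.8 * 1.27 = 12.45 m^2.
The wetted perimeter P = b + 2y = 9.8 + 2*1.27 = 12.34 m.
Hydraulic radius R = A/P = 12.45/12.34 = 1.0086 m.
Velocity V = (1/n)*R^(2/3)*S^(1/2) = (1/0.021)*1.0086^(2/3)*0.0009^(1/2) = 1.4367 m/s.
Discharge Q = A * V = 12.45 * 1.4367 = 17.882 m^3/s.

17.882


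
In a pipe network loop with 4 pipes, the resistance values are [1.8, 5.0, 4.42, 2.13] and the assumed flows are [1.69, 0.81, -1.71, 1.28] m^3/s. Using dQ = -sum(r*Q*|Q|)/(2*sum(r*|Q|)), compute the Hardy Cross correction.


Numerator terms (r*Q*|Q|): 1.8*1.69*|1.69| = 5.141; 5.0*0.81*|0.81| = 3.2805; 4.42*-1.71*|-1.71| = -12.9245; 2.13*1.28*|1.28| = 3.4898.
Sum of numerator = -1.0132.
Denominator terms (r*|Q|): 1.8*|1.69| = 3.042; 5.0*|0.81| = 4.05; 4.42*|-1.71| = 7.5582; 2.13*|1.28| = 2.7264.
2 * sum of denominator = 2 * 17.3766 = 34.7532.
dQ = --1.0132 / 34.7532 = 0.0292 m^3/s.

0.0292


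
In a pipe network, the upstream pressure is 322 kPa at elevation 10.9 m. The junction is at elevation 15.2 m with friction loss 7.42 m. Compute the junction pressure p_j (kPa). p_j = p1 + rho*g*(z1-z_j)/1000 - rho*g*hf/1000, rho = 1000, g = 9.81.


Junction pressure: p_j = p1 + rho*g*(z1 - z_j)/1000 - rho*g*hf/1000.
Elevation term = 1000*9.81*(10.9 - 15.2)/1000 = -42.183 kPa.
Friction term = 1000*9.81*7.42/1000 = 72.79 kPa.
p_j = 322 + -42.183 - 72.79 = 207.03 kPa.

207.03


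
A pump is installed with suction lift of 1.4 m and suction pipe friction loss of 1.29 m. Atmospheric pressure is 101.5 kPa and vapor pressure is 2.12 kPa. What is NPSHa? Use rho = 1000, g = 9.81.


NPSHa = p_atm/(rho*g) - z_s - hf_s - p_vap/(rho*g).
p_atm/(rho*g) = 101.5*1000 / (1000*9.81) = 10.347 m.
p_vap/(rho*g) = 2.12*1000 / (1000*9.81) = 0.216 m.
NPSHa = 10.347 - 1.4 - 1.29 - 0.216
      = 7.44 m.

7.44


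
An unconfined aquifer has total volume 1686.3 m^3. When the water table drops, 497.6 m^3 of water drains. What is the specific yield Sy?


Specific yield Sy = Volume drained / Total volume.
Sy = 497.6 / 1686.3
   = 0.2951.

0.2951


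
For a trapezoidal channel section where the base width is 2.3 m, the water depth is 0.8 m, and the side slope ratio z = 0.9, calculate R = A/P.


For a trapezoidal section with side slope z:
A = (b + z*y)*y = (2.3 + 0.9*0.8)*0.8 = 2.416 m^2.
P = b + 2*y*sqrt(1 + z^2) = 2.3 + 2*0.8*sqrt(1 + 0.9^2) = 4.453 m.
R = A/P = 2.416 / 4.453 = 0.5426 m.

0.5426


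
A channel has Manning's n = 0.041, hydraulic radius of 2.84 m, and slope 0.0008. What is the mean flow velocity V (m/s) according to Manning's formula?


Manning's equation gives V = (1/n) * R^(2/3) * S^(1/2).
First, compute R^(2/3) = 2.84^(2/3) = 2.0055.
Next, S^(1/2) = 0.0008^(1/2) = 0.028284.
Then 1/n = 1/0.041 = 24.39.
V = 24.39 * 2.0055 * 0.028284 = 1.3835 m/s.

1.3835


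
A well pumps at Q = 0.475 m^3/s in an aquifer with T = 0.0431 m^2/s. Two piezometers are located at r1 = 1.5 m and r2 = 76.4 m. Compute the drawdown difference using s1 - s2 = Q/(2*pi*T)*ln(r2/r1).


Thiem equation: s1 - s2 = Q/(2*pi*T) * ln(r2/r1).
ln(r2/r1) = ln(76.4/1.5) = 3.9305.
Q/(2*pi*T) = 0.475 / (2*pi*0.0431) = 0.475 / 0.2708 = 1.754.
s1 - s2 = 1.754 * 3.9305 = 6.8942 m.

6.8942


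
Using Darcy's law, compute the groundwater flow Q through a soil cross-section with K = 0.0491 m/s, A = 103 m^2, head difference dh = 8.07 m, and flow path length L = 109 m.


Darcy's law: Q = K * A * i, where i = dh/L.
Hydraulic gradient i = 8.07 / 109 = 0.074037.
Q = 0.0491 * 103 * 0.074037
  = 0.3744 m^3/s.

0.3744


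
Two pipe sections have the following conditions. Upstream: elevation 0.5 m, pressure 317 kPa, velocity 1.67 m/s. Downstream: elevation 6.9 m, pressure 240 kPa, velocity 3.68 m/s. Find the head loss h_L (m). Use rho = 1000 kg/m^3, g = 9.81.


Total head at each section: H = z + p/(rho*g) + V^2/(2g).
H1 = 0.5 + 317*1000/(1000*9.81) + 1.67^2/(2*9.81)
   = 0.5 + 32.314 + 0.1421
   = 32.956 m.
H2 = 6.9 + 240*1000/(1000*9.81) + 3.68^2/(2*9.81)
   = 6.9 + 24.465 + 0.6902
   = 32.055 m.
h_L = H1 - H2 = 32.956 - 32.055 = 0.901 m.

0.901


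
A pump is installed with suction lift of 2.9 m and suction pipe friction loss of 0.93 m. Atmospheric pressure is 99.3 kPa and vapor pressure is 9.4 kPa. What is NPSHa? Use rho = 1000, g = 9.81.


NPSHa = p_atm/(rho*g) - z_s - hf_s - p_vap/(rho*g).
p_atm/(rho*g) = 99.3*1000 / (1000*9.81) = 10.122 m.
p_vap/(rho*g) = 9.4*1000 / (1000*9.81) = 0.958 m.
NPSHa = 10.122 - 2.9 - 0.93 - 0.958
      = 5.33 m.

5.33


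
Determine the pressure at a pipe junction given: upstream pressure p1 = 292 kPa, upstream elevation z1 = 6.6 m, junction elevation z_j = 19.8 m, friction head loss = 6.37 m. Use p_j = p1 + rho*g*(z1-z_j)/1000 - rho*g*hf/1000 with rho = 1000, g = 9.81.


Junction pressure: p_j = p1 + rho*g*(z1 - z_j)/1000 - rho*g*hf/1000.
Elevation term = 1000*9.81*(6.6 - 19.8)/1000 = -129.492 kPa.
Friction term = 1000*9.81*6.37/1000 = 62.49 kPa.
p_j = 292 + -129.492 - 62.49 = 100.02 kPa.

100.02


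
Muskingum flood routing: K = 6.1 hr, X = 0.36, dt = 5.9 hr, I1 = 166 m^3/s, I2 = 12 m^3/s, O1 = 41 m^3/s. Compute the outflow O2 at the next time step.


Muskingum coefficients:
denom = 2*K*(1-X) + dt = 2*6.1*(1-0.36) + 5.9 = 13.708.
C0 = (dt - 2*K*X)/denom = (5.9 - 2*6.1*0.36)/13.708 = 0.11.
C1 = (dt + 2*K*X)/denom = (5.9 + 2*6.1*0.36)/13.708 = 0.7508.
C2 = (2*K*(1-X) - dt)/denom = 0.1392.
O2 = C0*I2 + C1*I1 + C2*O1
   = 0.11*12 + 0.7508*166 + 0.1392*41
   = 131.66 m^3/s.

131.66


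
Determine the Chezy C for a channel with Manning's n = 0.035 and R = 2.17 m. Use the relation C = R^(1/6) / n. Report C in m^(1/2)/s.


The Chezy coefficient relates to Manning's n through C = R^(1/6) / n.
R^(1/6) = 2.17^(1/6) = 1.137828.
C = 1.137828 / 0.035 = 32.51 m^(1/2)/s.

32.51


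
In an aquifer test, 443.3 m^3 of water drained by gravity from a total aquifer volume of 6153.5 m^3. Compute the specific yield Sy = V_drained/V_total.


Specific yield Sy = Volume drained / Total volume.
Sy = 443.3 / 6153.5
   = 0.072.

0.072


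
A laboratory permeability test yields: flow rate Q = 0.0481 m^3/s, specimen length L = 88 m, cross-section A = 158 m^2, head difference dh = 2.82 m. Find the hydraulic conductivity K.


From K = Q*L / (A*dh):
Numerator: Q*L = 0.0481 * 88 = 4.2328.
Denominator: A*dh = 158 * 2.82 = 445.56.
K = 4.2328 / 445.56 = 0.0095 m/s.

0.0095


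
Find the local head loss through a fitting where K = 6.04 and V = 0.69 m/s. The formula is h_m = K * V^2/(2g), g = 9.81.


Minor loss formula: h_m = K * V^2/(2g).
V^2 = 0.69^2 = 0.4761.
V^2/(2g) = 0.4761 / 19.62 = 0.0243 m.
h_m = 6.04 * 0.0243 = 0.1466 m.

0.1466


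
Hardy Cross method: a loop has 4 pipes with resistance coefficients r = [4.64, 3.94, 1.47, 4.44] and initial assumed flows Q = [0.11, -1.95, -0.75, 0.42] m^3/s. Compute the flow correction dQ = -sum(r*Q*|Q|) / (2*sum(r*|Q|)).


Numerator terms (r*Q*|Q|): 4.64*0.11*|0.11| = 0.0561; 3.94*-1.95*|-1.95| = -14.9818; 1.47*-0.75*|-0.75| = -0.8269; 4.44*0.42*|0.42| = 0.7832.
Sum of numerator = -14.9694.
Denominator terms (r*|Q|): 4.64*|0.11| = 0.5104; 3.94*|-1.95| = 7.683; 1.47*|-0.75| = 1.1025; 4.44*|0.42| = 1.8648.
2 * sum of denominator = 2 * 11.1607 = 22.3214.
dQ = --14.9694 / 22.3214 = 0.6706 m^3/s.

0.6706


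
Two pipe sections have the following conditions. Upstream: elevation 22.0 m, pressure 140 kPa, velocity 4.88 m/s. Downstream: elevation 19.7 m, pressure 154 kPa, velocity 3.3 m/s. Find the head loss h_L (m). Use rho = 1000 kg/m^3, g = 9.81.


Total head at each section: H = z + p/(rho*g) + V^2/(2g).
H1 = 22.0 + 140*1000/(1000*9.81) + 4.88^2/(2*9.81)
   = 22.0 + 14.271 + 1.2138
   = 37.485 m.
H2 = 19.7 + 154*1000/(1000*9.81) + 3.3^2/(2*9.81)
   = 19.7 + 15.698 + 0.555
   = 35.953 m.
h_L = H1 - H2 = 37.485 - 35.953 = 1.532 m.

1.532


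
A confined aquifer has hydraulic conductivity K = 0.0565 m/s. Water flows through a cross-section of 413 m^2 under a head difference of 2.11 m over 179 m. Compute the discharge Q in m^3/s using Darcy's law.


Darcy's law: Q = K * A * i, where i = dh/L.
Hydraulic gradient i = 2.11 / 179 = 0.011788.
Q = 0.0565 * 413 * 0.011788
  = 0.2751 m^3/s.

0.2751


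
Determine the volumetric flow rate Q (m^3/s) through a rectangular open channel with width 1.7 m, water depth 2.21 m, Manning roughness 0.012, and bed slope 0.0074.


For a rectangular channel, the cross-sectional area A = b * y = 1.7 * 2.21 = 3.76 m^2.
The wetted perimeter P = b + 2y = 1.7 + 2*2.21 = 6.12 m.
Hydraulic radius R = A/P = 3.76/6.12 = 0.6139 m.
Velocity V = (1/n)*R^(2/3)*S^(1/2) = (1/0.012)*0.6139^(2/3)*0.0074^(1/2) = 5.178 m/s.
Discharge Q = A * V = 3.76 * 5.178 = 19.454 m^3/s.

19.454


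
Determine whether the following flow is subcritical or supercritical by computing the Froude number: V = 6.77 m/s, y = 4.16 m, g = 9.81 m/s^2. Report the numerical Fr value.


The Froude number is defined as Fr = V / sqrt(g*y).
g*y = 9.81 * 4.16 = 40.8096.
sqrt(g*y) = sqrt(40.8096) = 6.3882.
Fr = 6.77 / 6.3882 = 1.0598.
Since Fr > 1, the flow is supercritical.

1.0598


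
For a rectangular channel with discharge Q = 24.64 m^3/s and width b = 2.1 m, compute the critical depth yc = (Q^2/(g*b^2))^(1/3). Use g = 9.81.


Using yc = (Q^2 / (g * b^2))^(1/3):
Q^2 = 24.64^2 = 607.13.
g * b^2 = 9.81 * 2.1^2 = 9.81 * 4.41 = 43.26.
Q^2 / (g*b^2) = 607.13 / 43.26 = 14.0344.
yc = 14.0344^(1/3) = 2.4121 m.

2.4121


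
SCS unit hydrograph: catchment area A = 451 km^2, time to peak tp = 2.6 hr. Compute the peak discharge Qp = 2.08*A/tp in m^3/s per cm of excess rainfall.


SCS formula: Qp = 2.08 * A / tp.
Qp = 2.08 * 451 / 2.6
   = 938.08 / 2.6
   = 360.8 m^3/s per cm.

360.8


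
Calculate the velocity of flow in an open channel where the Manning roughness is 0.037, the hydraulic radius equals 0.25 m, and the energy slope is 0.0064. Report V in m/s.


Manning's equation gives V = (1/n) * R^(2/3) * S^(1/2).
First, compute R^(2/3) = 0.25^(2/3) = 0.3969.
Next, S^(1/2) = 0.0064^(1/2) = 0.08.
Then 1/n = 1/0.037 = 27.03.
V = 27.03 * 0.3969 * 0.08 = 0.8581 m/s.

0.8581


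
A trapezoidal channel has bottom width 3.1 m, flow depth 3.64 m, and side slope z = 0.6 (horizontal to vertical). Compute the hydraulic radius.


For a trapezoidal section with side slope z:
A = (b + z*y)*y = (3.1 + 0.6*3.64)*3.64 = 19.234 m^2.
P = b + 2*y*sqrt(1 + z^2) = 3.1 + 2*3.64*sqrt(1 + 0.6^2) = 11.59 m.
R = A/P = 19.234 / 11.59 = 1.6595 m.

1.6595


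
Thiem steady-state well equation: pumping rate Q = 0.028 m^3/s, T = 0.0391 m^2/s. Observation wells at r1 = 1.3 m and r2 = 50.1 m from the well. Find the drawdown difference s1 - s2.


Thiem equation: s1 - s2 = Q/(2*pi*T) * ln(r2/r1).
ln(r2/r1) = ln(50.1/1.3) = 3.6517.
Q/(2*pi*T) = 0.028 / (2*pi*0.0391) = 0.028 / 0.2457 = 0.114.
s1 - s2 = 0.114 * 3.6517 = 0.4162 m.

0.4162


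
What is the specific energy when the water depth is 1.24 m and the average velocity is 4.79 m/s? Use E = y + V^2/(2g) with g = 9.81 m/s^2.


Specific energy E = y + V^2/(2g).
Velocity head = V^2/(2g) = 4.79^2 / (2*9.81) = 22.9441 / 19.62 = 1.1694 m.
E = 1.24 + 1.1694 = 2.4094 m.

2.4094


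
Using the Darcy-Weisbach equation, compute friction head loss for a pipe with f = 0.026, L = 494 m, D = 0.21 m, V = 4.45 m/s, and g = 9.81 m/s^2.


Darcy-Weisbach equation: h_f = f * (L/D) * V^2/(2g).
f * L/D = 0.026 * 494/0.21 = 61.1619.
V^2/(2g) = 4.45^2 / (2*9.81) = 19.8025 / 19.62 = 1.0093 m.
h_f = 61.1619 * 1.0093 = 61.731 m.

61.731


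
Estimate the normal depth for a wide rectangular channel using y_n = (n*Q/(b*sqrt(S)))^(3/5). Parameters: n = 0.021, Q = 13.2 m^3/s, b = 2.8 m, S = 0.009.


We use the wide-channel approximation y_n = (n*Q/(b*sqrt(S)))^(3/5).
sqrt(S) = sqrt(0.009) = 0.094868.
Numerator: n*Q = 0.021 * 13.2 = 0.2772.
Denominator: b*sqrt(S) = 2.8 * 0.094868 = 0.26563.
arg = 1.0436.
y_n = 1.0436^(3/5) = 1.0259 m.

1.0259


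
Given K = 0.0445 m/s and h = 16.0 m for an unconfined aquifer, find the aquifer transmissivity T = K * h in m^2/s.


Transmissivity is defined as T = K * h.
T = 0.0445 * 16.0
  = 0.712 m^2/s.

0.712


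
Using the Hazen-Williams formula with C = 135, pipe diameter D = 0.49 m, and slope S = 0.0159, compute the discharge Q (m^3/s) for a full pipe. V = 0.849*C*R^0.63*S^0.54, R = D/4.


For a full circular pipe, R = D/4 = 0.49/4 = 0.1225 m.
V = 0.849 * 135 * 0.1225^0.63 * 0.0159^0.54
  = 0.849 * 135 * 0.266395 * 0.106845
  = 3.2623 m/s.
Pipe area A = pi*D^2/4 = pi*0.49^2/4 = 0.1886 m^2.
Q = A * V = 0.1886 * 3.2623 = 0.6152 m^3/s.

0.6152
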